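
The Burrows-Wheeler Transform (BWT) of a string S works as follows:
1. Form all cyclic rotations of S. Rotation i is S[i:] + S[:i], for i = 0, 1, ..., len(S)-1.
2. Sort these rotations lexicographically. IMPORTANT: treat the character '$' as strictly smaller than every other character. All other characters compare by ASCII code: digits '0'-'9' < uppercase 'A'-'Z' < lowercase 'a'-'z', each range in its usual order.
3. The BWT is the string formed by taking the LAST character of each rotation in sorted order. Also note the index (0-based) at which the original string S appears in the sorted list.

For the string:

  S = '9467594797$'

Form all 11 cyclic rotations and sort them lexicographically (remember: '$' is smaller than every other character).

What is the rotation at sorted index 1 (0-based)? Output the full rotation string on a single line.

Answer: 467594797$9

Derivation:
All 11 rotations (rotation i = S[i:]+S[:i]):
  rot[0] = 9467594797$
  rot[1] = 467594797$9
  rot[2] = 67594797$94
  rot[3] = 7594797$946
  rot[4] = 594797$9467
  rot[5] = 94797$94675
  rot[6] = 4797$946759
  rot[7] = 797$9467594
  rot[8] = 97$94675947
  rot[9] = 7$946759479
  rot[10] = $9467594797
Sorted (with $ < everything):
  sorted[0] = $9467594797
  sorted[1] = 467594797$9
  sorted[2] = 4797$946759
  sorted[3] = 594797$9467
  sorted[4] = 67594797$94
  sorted[5] = 7$946759479
  sorted[6] = 7594797$946
  sorted[7] = 797$9467594
  sorted[8] = 9467594797$
  sorted[9] = 94797$94675
  sorted[10] = 97$94675947
sorted[1] = 467594797$9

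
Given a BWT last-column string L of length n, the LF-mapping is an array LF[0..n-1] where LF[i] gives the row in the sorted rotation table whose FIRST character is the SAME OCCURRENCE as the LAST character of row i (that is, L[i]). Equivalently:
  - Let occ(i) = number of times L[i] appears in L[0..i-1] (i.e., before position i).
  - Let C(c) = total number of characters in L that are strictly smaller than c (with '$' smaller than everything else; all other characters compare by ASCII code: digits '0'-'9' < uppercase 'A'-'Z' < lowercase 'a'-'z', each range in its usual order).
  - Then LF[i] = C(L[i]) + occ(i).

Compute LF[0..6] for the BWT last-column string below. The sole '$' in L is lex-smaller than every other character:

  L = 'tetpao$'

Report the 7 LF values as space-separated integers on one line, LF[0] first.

Char counts: '$':1, 'a':1, 'e':1, 'o':1, 'p':1, 't':2
C (first-col start): C('$')=0, C('a')=1, C('e')=2, C('o')=3, C('p')=4, C('t')=5
L[0]='t': occ=0, LF[0]=C('t')+0=5+0=5
L[1]='e': occ=0, LF[1]=C('e')+0=2+0=2
L[2]='t': occ=1, LF[2]=C('t')+1=5+1=6
L[3]='p': occ=0, LF[3]=C('p')+0=4+0=4
L[4]='a': occ=0, LF[4]=C('a')+0=1+0=1
L[5]='o': occ=0, LF[5]=C('o')+0=3+0=3
L[6]='$': occ=0, LF[6]=C('$')+0=0+0=0

Answer: 5 2 6 4 1 3 0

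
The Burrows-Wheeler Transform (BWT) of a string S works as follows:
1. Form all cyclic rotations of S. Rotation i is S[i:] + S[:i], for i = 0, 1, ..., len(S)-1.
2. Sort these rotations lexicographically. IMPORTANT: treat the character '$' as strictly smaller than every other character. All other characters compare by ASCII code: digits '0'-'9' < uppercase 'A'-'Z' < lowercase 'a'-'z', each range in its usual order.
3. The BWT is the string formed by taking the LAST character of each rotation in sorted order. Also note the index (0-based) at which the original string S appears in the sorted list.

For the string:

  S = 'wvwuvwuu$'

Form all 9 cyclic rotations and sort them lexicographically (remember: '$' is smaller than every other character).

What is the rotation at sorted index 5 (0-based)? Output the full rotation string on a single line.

Answer: vwuvwuu$w

Derivation:
All 9 rotations (rotation i = S[i:]+S[:i]):
  rot[0] = wvwuvwuu$
  rot[1] = vwuvwuu$w
  rot[2] = wuvwuu$wv
  rot[3] = uvwuu$wvw
  rot[4] = vwuu$wvwu
  rot[5] = wuu$wvwuv
  rot[6] = uu$wvwuvw
  rot[7] = u$wvwuvwu
  rot[8] = $wvwuvwuu
Sorted (with $ < everything):
  sorted[0] = $wvwuvwuu
  sorted[1] = u$wvwuvwu
  sorted[2] = uu$wvwuvw
  sorted[3] = uvwuu$wvw
  sorted[4] = vwuu$wvwu
  sorted[5] = vwuvwuu$w
  sorted[6] = wuu$wvwuv
  sorted[7] = wuvwuu$wv
  sorted[8] = wvwuvwuu$
sorted[5] = vwuvwuu$w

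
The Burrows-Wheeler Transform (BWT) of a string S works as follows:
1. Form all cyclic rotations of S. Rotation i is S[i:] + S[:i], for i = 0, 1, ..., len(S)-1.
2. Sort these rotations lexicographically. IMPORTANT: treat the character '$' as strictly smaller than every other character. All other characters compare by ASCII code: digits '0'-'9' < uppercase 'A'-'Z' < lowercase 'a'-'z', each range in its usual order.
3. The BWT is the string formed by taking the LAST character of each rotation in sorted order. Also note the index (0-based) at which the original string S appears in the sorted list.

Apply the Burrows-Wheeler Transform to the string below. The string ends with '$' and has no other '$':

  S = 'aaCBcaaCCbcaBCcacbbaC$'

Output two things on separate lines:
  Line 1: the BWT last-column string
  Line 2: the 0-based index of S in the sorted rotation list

Answer: CaCaaaCBcbaa$ccbcCbBCa
12

Derivation:
All 22 rotations (rotation i = S[i:]+S[:i]):
  rot[0] = aaCBcaaCCbcaBCcacbbaC$
  rot[1] = aCBcaaCCbcaBCcacbbaC$a
  rot[2] = CBcaaCCbcaBCcacbbaC$aa
  rot[3] = BcaaCCbcaBCcacbbaC$aaC
  rot[4] = caaCCbcaBCcacbbaC$aaCB
  rot[5] = aaCCbcaBCcacbbaC$aaCBc
  rot[6] = aCCbcaBCcacbbaC$aaCBca
  rot[7] = CCbcaBCcacbbaC$aaCBcaa
  rot[8] = CbcaBCcacbbaC$aaCBcaaC
  rot[9] = bcaBCcacbbaC$aaCBcaaCC
  rot[10] = caBCcacbbaC$aaCBcaaCCb
  rot[11] = aBCcacbbaC$aaCBcaaCCbc
  rot[12] = BCcacbbaC$aaCBcaaCCbca
  rot[13] = CcacbbaC$aaCBcaaCCbcaB
  rot[14] = cacbbaC$aaCBcaaCCbcaBC
  rot[15] = acbbaC$aaCBcaaCCbcaBCc
  rot[16] = cbbaC$aaCBcaaCCbcaBCca
  rot[17] = bbaC$aaCBcaaCCbcaBCcac
  rot[18] = baC$aaCBcaaCCbcaBCcacb
  rot[19] = aC$aaCBcaaCCbcaBCcacbb
  rot[20] = C$aaCBcaaCCbcaBCcacbba
  rot[21] = $aaCBcaaCCbcaBCcacbbaC
Sorted (with $ < everything):
  sorted[0] = $aaCBcaaCCbcaBCcacbbaC  (last char: 'C')
  sorted[1] = BCcacbbaC$aaCBcaaCCbca  (last char: 'a')
  sorted[2] = BcaaCCbcaBCcacbbaC$aaC  (last char: 'C')
  sorted[3] = C$aaCBcaaCCbcaBCcacbba  (last char: 'a')
  sorted[4] = CBcaaCCbcaBCcacbbaC$aa  (last char: 'a')
  sorted[5] = CCbcaBCcacbbaC$aaCBcaa  (last char: 'a')
  sorted[6] = CbcaBCcacbbaC$aaCBcaaC  (last char: 'C')
  sorted[7] = CcacbbaC$aaCBcaaCCbcaB  (last char: 'B')
  sorted[8] = aBCcacbbaC$aaCBcaaCCbc  (last char: 'c')
  sorted[9] = aC$aaCBcaaCCbcaBCcacbb  (last char: 'b')
  sorted[10] = aCBcaaCCbcaBCcacbbaC$a  (last char: 'a')
  sorted[11] = aCCbcaBCcacbbaC$aaCBca  (last char: 'a')
  sorted[12] = aaCBcaaCCbcaBCcacbbaC$  (last char: '$')
  sorted[13] = aaCCbcaBCcacbbaC$aaCBc  (last char: 'c')
  sorted[14] = acbbaC$aaCBcaaCCbcaBCc  (last char: 'c')
  sorted[15] = baC$aaCBcaaCCbcaBCcacb  (last char: 'b')
  sorted[16] = bbaC$aaCBcaaCCbcaBCcac  (last char: 'c')
  sorted[17] = bcaBCcacbbaC$aaCBcaaCC  (last char: 'C')
  sorted[18] = caBCcacbbaC$aaCBcaaCCb  (last char: 'b')
  sorted[19] = caaCCbcaBCcacbbaC$aaCB  (last char: 'B')
  sorted[20] = cacbbaC$aaCBcaaCCbcaBC  (last char: 'C')
  sorted[21] = cbbaC$aaCBcaaCCbcaBCca  (last char: 'a')
Last column: CaCaaaCBcbaa$ccbcCbBCa
Original string S is at sorted index 12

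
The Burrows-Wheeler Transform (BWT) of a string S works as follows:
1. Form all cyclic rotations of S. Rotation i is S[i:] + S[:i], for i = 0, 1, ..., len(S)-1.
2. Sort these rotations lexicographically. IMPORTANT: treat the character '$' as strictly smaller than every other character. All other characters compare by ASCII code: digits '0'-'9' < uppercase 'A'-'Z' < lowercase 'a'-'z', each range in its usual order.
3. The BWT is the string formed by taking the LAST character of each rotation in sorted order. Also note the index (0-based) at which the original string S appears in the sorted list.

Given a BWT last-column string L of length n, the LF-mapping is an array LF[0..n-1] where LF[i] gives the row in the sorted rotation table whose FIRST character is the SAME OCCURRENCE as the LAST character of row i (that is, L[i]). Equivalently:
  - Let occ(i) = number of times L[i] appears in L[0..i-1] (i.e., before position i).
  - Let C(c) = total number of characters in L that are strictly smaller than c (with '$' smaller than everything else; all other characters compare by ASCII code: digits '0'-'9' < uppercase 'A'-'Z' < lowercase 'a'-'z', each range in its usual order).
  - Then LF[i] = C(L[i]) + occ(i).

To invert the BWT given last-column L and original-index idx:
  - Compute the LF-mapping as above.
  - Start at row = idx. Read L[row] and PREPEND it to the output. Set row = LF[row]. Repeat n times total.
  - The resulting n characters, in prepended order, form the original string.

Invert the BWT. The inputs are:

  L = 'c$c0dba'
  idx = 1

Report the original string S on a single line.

Answer: 0bcadc$

Derivation:
LF mapping: 4 0 5 1 6 3 2
Walk LF starting at row 1, prepending L[row]:
  step 1: row=1, L[1]='$', prepend. Next row=LF[1]=0
  step 2: row=0, L[0]='c', prepend. Next row=LF[0]=4
  step 3: row=4, L[4]='d', prepend. Next row=LF[4]=6
  step 4: row=6, L[6]='a', prepend. Next row=LF[6]=2
  step 5: row=2, L[2]='c', prepend. Next row=LF[2]=5
  step 6: row=5, L[5]='b', prepend. Next row=LF[5]=3
  step 7: row=3, L[3]='0', prepend. Next row=LF[3]=1
Reversed output: 0bcadc$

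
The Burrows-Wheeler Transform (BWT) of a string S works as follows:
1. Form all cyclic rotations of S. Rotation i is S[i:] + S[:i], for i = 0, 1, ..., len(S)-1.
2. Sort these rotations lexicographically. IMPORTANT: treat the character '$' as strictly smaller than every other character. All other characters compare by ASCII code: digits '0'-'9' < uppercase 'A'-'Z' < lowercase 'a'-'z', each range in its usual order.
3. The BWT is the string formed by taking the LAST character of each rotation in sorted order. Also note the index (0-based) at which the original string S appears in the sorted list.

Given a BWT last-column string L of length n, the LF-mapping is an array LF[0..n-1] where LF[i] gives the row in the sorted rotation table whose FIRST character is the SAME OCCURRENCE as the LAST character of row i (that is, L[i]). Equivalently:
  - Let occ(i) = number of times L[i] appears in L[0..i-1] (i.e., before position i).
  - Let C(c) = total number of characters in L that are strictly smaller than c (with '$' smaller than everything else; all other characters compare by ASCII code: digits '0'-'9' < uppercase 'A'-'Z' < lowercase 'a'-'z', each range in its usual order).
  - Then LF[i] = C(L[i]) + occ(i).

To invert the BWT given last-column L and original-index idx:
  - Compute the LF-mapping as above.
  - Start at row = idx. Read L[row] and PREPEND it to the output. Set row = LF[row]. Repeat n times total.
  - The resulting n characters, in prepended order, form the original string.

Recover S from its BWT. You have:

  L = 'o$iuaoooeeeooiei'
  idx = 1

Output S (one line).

LF mapping: 9 0 6 15 1 10 11 12 2 3 4 13 14 7 5 8
Walk LF starting at row 1, prepending L[row]:
  step 1: row=1, L[1]='$', prepend. Next row=LF[1]=0
  step 2: row=0, L[0]='o', prepend. Next row=LF[0]=9
  step 3: row=9, L[9]='e', prepend. Next row=LF[9]=3
  step 4: row=3, L[3]='u', prepend. Next row=LF[3]=15
  step 5: row=15, L[15]='i', prepend. Next row=LF[15]=8
  step 6: row=8, L[8]='e', prepend. Next row=LF[8]=2
  step 7: row=2, L[2]='i', prepend. Next row=LF[2]=6
  step 8: row=6, L[6]='o', prepend. Next row=LF[6]=11
  step 9: row=11, L[11]='o', prepend. Next row=LF[11]=13
  step 10: row=13, L[13]='i', prepend. Next row=LF[13]=7
  step 11: row=7, L[7]='o', prepend. Next row=LF[7]=12
  step 12: row=12, L[12]='o', prepend. Next row=LF[12]=14
  step 13: row=14, L[14]='e', prepend. Next row=LF[14]=5
  step 14: row=5, L[5]='o', prepend. Next row=LF[5]=10
  step 15: row=10, L[10]='e', prepend. Next row=LF[10]=4
  step 16: row=4, L[4]='a', prepend. Next row=LF[4]=1
Reversed output: aeoeooiooieiueo$

Answer: aeoeooiooieiueo$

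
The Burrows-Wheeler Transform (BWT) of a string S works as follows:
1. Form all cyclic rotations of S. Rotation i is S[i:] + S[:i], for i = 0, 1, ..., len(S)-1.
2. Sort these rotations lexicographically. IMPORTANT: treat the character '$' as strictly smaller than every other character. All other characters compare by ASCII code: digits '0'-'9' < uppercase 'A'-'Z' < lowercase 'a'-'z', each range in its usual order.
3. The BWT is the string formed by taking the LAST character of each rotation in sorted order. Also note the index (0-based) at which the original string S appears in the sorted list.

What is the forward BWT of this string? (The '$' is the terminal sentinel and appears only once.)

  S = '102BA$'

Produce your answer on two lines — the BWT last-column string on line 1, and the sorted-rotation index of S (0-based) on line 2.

Answer: A1$0B2
2

Derivation:
All 6 rotations (rotation i = S[i:]+S[:i]):
  rot[0] = 102BA$
  rot[1] = 02BA$1
  rot[2] = 2BA$10
  rot[3] = BA$102
  rot[4] = A$102B
  rot[5] = $102BA
Sorted (with $ < everything):
  sorted[0] = $102BA  (last char: 'A')
  sorted[1] = 02BA$1  (last char: '1')
  sorted[2] = 102BA$  (last char: '$')
  sorted[3] = 2BA$10  (last char: '0')
  sorted[4] = A$102B  (last char: 'B')
  sorted[5] = BA$102  (last char: '2')
Last column: A1$0B2
Original string S is at sorted index 2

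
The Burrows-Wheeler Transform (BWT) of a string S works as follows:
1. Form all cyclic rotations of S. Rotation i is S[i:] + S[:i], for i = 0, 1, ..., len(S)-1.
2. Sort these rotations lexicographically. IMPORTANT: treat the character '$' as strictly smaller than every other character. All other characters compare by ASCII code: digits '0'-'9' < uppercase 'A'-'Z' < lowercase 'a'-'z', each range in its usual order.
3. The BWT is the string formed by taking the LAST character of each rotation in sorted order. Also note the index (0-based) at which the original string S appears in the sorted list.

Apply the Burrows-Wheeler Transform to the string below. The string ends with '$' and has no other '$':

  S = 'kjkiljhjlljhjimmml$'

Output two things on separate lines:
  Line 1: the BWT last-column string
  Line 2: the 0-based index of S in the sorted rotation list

Answer: ljjkjllhkhj$mlijmmi
11

Derivation:
All 19 rotations (rotation i = S[i:]+S[:i]):
  rot[0] = kjkiljhjlljhjimmml$
  rot[1] = jkiljhjlljhjimmml$k
  rot[2] = kiljhjlljhjimmml$kj
  rot[3] = iljhjlljhjimmml$kjk
  rot[4] = ljhjlljhjimmml$kjki
  rot[5] = jhjlljhjimmml$kjkil
  rot[6] = hjlljhjimmml$kjkilj
  rot[7] = jlljhjimmml$kjkiljh
  rot[8] = lljhjimmml$kjkiljhj
  rot[9] = ljhjimmml$kjkiljhjl
  rot[10] = jhjimmml$kjkiljhjll
  rot[11] = hjimmml$kjkiljhjllj
  rot[12] = jimmml$kjkiljhjlljh
  rot[13] = immml$kjkiljhjlljhj
  rot[14] = mmml$kjkiljhjlljhji
  rot[15] = mml$kjkiljhjlljhjim
  rot[16] = ml$kjkiljhjlljhjimm
  rot[17] = l$kjkiljhjlljhjimmm
  rot[18] = $kjkiljhjlljhjimmml
Sorted (with $ < everything):
  sorted[0] = $kjkiljhjlljhjimmml  (last char: 'l')
  sorted[1] = hjimmml$kjkiljhjllj  (last char: 'j')
  sorted[2] = hjlljhjimmml$kjkilj  (last char: 'j')
  sorted[3] = iljhjlljhjimmml$kjk  (last char: 'k')
  sorted[4] = immml$kjkiljhjlljhj  (last char: 'j')
  sorted[5] = jhjimmml$kjkiljhjll  (last char: 'l')
  sorted[6] = jhjlljhjimmml$kjkil  (last char: 'l')
  sorted[7] = jimmml$kjkiljhjlljh  (last char: 'h')
  sorted[8] = jkiljhjlljhjimmml$k  (last char: 'k')
  sorted[9] = jlljhjimmml$kjkiljh  (last char: 'h')
  sorted[10] = kiljhjlljhjimmml$kj  (last char: 'j')
  sorted[11] = kjkiljhjlljhjimmml$  (last char: '$')
  sorted[12] = l$kjkiljhjlljhjimmm  (last char: 'm')
  sorted[13] = ljhjimmml$kjkiljhjl  (last char: 'l')
  sorted[14] = ljhjlljhjimmml$kjki  (last char: 'i')
  sorted[15] = lljhjimmml$kjkiljhj  (last char: 'j')
  sorted[16] = ml$kjkiljhjlljhjimm  (last char: 'm')
  sorted[17] = mml$kjkiljhjlljhjim  (last char: 'm')
  sorted[18] = mmml$kjkiljhjlljhji  (last char: 'i')
Last column: ljjkjllhkhj$mlijmmi
Original string S is at sorted index 11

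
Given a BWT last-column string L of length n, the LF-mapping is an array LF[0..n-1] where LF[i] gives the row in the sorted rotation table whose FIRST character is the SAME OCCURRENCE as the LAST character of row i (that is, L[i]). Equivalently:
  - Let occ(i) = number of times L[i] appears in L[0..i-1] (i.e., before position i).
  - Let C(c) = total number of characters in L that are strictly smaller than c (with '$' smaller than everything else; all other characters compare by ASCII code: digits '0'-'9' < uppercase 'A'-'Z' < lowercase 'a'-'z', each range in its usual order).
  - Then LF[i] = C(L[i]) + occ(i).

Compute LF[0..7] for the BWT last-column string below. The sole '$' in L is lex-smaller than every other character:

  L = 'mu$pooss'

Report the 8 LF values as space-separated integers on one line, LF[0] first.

Answer: 1 7 0 4 2 3 5 6

Derivation:
Char counts: '$':1, 'm':1, 'o':2, 'p':1, 's':2, 'u':1
C (first-col start): C('$')=0, C('m')=1, C('o')=2, C('p')=4, C('s')=5, C('u')=7
L[0]='m': occ=0, LF[0]=C('m')+0=1+0=1
L[1]='u': occ=0, LF[1]=C('u')+0=7+0=7
L[2]='$': occ=0, LF[2]=C('$')+0=0+0=0
L[3]='p': occ=0, LF[3]=C('p')+0=4+0=4
L[4]='o': occ=0, LF[4]=C('o')+0=2+0=2
L[5]='o': occ=1, LF[5]=C('o')+1=2+1=3
L[6]='s': occ=0, LF[6]=C('s')+0=5+0=5
L[7]='s': occ=1, LF[7]=C('s')+1=5+1=6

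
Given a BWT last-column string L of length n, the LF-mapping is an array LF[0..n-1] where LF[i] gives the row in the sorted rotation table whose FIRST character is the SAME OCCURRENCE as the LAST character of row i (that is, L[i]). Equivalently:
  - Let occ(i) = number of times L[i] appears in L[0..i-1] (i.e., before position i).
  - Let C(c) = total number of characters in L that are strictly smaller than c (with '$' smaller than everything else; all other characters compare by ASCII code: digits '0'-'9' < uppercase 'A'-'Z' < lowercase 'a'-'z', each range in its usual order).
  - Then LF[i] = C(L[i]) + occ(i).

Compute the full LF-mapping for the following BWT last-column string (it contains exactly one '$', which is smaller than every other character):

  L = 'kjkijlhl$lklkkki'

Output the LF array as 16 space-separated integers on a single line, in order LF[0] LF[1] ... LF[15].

Char counts: '$':1, 'h':1, 'i':2, 'j':2, 'k':6, 'l':4
C (first-col start): C('$')=0, C('h')=1, C('i')=2, C('j')=4, C('k')=6, C('l')=12
L[0]='k': occ=0, LF[0]=C('k')+0=6+0=6
L[1]='j': occ=0, LF[1]=C('j')+0=4+0=4
L[2]='k': occ=1, LF[2]=C('k')+1=6+1=7
L[3]='i': occ=0, LF[3]=C('i')+0=2+0=2
L[4]='j': occ=1, LF[4]=C('j')+1=4+1=5
L[5]='l': occ=0, LF[5]=C('l')+0=12+0=12
L[6]='h': occ=0, LF[6]=C('h')+0=1+0=1
L[7]='l': occ=1, LF[7]=C('l')+1=12+1=13
L[8]='$': occ=0, LF[8]=C('$')+0=0+0=0
L[9]='l': occ=2, LF[9]=C('l')+2=12+2=14
L[10]='k': occ=2, LF[10]=C('k')+2=6+2=8
L[11]='l': occ=3, LF[11]=C('l')+3=12+3=15
L[12]='k': occ=3, LF[12]=C('k')+3=6+3=9
L[13]='k': occ=4, LF[13]=C('k')+4=6+4=10
L[14]='k': occ=5, LF[14]=C('k')+5=6+5=11
L[15]='i': occ=1, LF[15]=C('i')+1=2+1=3

Answer: 6 4 7 2 5 12 1 13 0 14 8 15 9 10 11 3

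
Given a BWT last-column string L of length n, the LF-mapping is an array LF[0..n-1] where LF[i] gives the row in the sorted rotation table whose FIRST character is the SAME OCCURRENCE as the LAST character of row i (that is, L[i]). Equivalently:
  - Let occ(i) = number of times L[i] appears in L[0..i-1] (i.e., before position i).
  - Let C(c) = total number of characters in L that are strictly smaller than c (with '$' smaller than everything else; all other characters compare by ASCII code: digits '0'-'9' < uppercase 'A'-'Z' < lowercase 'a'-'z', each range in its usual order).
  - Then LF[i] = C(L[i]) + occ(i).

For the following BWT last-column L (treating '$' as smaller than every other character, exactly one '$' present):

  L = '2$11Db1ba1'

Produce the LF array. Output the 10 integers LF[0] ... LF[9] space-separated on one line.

Char counts: '$':1, '1':4, '2':1, 'D':1, 'a':1, 'b':2
C (first-col start): C('$')=0, C('1')=1, C('2')=5, C('D')=6, C('a')=7, C('b')=8
L[0]='2': occ=0, LF[0]=C('2')+0=5+0=5
L[1]='$': occ=0, LF[1]=C('$')+0=0+0=0
L[2]='1': occ=0, LF[2]=C('1')+0=1+0=1
L[3]='1': occ=1, LF[3]=C('1')+1=1+1=2
L[4]='D': occ=0, LF[4]=C('D')+0=6+0=6
L[5]='b': occ=0, LF[5]=C('b')+0=8+0=8
L[6]='1': occ=2, LF[6]=C('1')+2=1+2=3
L[7]='b': occ=1, LF[7]=C('b')+1=8+1=9
L[8]='a': occ=0, LF[8]=C('a')+0=7+0=7
L[9]='1': occ=3, LF[9]=C('1')+3=1+3=4

Answer: 5 0 1 2 6 8 3 9 7 4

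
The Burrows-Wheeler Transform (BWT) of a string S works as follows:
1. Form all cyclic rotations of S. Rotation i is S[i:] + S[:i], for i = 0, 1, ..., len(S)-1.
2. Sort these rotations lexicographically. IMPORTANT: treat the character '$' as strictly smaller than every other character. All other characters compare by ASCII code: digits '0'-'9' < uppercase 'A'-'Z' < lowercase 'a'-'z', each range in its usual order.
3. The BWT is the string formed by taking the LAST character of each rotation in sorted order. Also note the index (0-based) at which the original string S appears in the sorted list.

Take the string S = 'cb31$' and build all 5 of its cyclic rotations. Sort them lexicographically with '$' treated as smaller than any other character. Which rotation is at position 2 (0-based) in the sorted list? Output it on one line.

All 5 rotations (rotation i = S[i:]+S[:i]):
  rot[0] = cb31$
  rot[1] = b31$c
  rot[2] = 31$cb
  rot[3] = 1$cb3
  rot[4] = $cb31
Sorted (with $ < everything):
  sorted[0] = $cb31
  sorted[1] = 1$cb3
  sorted[2] = 31$cb
  sorted[3] = b31$c
  sorted[4] = cb31$
sorted[2] = 31$cb

Answer: 31$cb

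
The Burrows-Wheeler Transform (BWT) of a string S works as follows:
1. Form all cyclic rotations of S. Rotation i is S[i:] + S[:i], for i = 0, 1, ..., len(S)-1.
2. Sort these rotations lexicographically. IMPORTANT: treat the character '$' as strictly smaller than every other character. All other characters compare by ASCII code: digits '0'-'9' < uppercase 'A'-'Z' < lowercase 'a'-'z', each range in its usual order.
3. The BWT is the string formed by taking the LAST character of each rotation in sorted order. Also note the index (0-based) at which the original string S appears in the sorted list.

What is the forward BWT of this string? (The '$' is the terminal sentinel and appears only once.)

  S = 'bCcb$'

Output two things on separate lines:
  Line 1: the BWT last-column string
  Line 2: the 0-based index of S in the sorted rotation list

All 5 rotations (rotation i = S[i:]+S[:i]):
  rot[0] = bCcb$
  rot[1] = Ccb$b
  rot[2] = cb$bC
  rot[3] = b$bCc
  rot[4] = $bCcb
Sorted (with $ < everything):
  sorted[0] = $bCcb  (last char: 'b')
  sorted[1] = Ccb$b  (last char: 'b')
  sorted[2] = b$bCc  (last char: 'c')
  sorted[3] = bCcb$  (last char: '$')
  sorted[4] = cb$bC  (last char: 'C')
Last column: bbc$C
Original string S is at sorted index 3

Answer: bbc$C
3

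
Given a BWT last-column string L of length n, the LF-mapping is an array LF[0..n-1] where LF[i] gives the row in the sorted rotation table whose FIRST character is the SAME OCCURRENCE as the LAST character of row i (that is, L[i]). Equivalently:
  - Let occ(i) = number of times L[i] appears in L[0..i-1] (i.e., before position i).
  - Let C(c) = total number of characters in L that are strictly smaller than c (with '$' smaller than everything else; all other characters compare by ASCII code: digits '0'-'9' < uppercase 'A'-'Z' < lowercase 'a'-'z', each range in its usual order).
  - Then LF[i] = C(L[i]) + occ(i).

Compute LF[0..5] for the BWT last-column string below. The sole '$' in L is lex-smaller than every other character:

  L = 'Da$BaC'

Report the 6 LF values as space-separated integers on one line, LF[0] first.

Answer: 3 4 0 1 5 2

Derivation:
Char counts: '$':1, 'B':1, 'C':1, 'D':1, 'a':2
C (first-col start): C('$')=0, C('B')=1, C('C')=2, C('D')=3, C('a')=4
L[0]='D': occ=0, LF[0]=C('D')+0=3+0=3
L[1]='a': occ=0, LF[1]=C('a')+0=4+0=4
L[2]='$': occ=0, LF[2]=C('$')+0=0+0=0
L[3]='B': occ=0, LF[3]=C('B')+0=1+0=1
L[4]='a': occ=1, LF[4]=C('a')+1=4+1=5
L[5]='C': occ=0, LF[5]=C('C')+0=2+0=2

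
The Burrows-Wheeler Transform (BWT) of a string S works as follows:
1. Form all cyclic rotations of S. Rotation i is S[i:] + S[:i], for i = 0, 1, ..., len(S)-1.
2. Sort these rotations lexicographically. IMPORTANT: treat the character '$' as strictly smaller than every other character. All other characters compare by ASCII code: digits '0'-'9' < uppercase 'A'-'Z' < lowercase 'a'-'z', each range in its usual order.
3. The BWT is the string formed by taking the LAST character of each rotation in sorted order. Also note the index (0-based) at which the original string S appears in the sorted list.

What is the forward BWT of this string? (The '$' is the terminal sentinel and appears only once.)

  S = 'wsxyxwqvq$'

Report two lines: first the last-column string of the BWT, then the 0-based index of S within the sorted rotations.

All 10 rotations (rotation i = S[i:]+S[:i]):
  rot[0] = wsxyxwqvq$
  rot[1] = sxyxwqvq$w
  rot[2] = xyxwqvq$ws
  rot[3] = yxwqvq$wsx
  rot[4] = xwqvq$wsxy
  rot[5] = wqvq$wsxyx
  rot[6] = qvq$wsxyxw
  rot[7] = vq$wsxyxwq
  rot[8] = q$wsxyxwqv
  rot[9] = $wsxyxwqvq
Sorted (with $ < everything):
  sorted[0] = $wsxyxwqvq  (last char: 'q')
  sorted[1] = q$wsxyxwqv  (last char: 'v')
  sorted[2] = qvq$wsxyxw  (last char: 'w')
  sorted[3] = sxyxwqvq$w  (last char: 'w')
  sorted[4] = vq$wsxyxwq  (last char: 'q')
  sorted[5] = wqvq$wsxyx  (last char: 'x')
  sorted[6] = wsxyxwqvq$  (last char: '$')
  sorted[7] = xwqvq$wsxy  (last char: 'y')
  sorted[8] = xyxwqvq$ws  (last char: 's')
  sorted[9] = yxwqvq$wsx  (last char: 'x')
Last column: qvwwqx$ysx
Original string S is at sorted index 6

Answer: qvwwqx$ysx
6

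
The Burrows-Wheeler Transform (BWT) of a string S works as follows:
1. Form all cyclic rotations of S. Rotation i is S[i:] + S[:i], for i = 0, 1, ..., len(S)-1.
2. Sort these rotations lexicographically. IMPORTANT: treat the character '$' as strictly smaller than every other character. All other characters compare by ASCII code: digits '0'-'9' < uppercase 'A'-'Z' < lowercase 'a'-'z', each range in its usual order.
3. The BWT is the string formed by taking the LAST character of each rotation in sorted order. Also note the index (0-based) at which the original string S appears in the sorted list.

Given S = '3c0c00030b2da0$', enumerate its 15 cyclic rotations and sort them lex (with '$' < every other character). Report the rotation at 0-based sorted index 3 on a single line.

All 15 rotations (rotation i = S[i:]+S[:i]):
  rot[0] = 3c0c00030b2da0$
  rot[1] = c0c00030b2da0$3
  rot[2] = 0c00030b2da0$3c
  rot[3] = c00030b2da0$3c0
  rot[4] = 00030b2da0$3c0c
  rot[5] = 0030b2da0$3c0c0
  rot[6] = 030b2da0$3c0c00
  rot[7] = 30b2da0$3c0c000
  rot[8] = 0b2da0$3c0c0003
  rot[9] = b2da0$3c0c00030
  rot[10] = 2da0$3c0c00030b
  rot[11] = da0$3c0c00030b2
  rot[12] = a0$3c0c00030b2d
  rot[13] = 0$3c0c00030b2da
  rot[14] = $3c0c00030b2da0
Sorted (with $ < everything):
  sorted[0] = $3c0c00030b2da0
  sorted[1] = 0$3c0c00030b2da
  sorted[2] = 00030b2da0$3c0c
  sorted[3] = 0030b2da0$3c0c0
  sorted[4] = 030b2da0$3c0c00
  sorted[5] = 0b2da0$3c0c0003
  sorted[6] = 0c00030b2da0$3c
  sorted[7] = 2da0$3c0c00030b
  sorted[8] = 30b2da0$3c0c000
  sorted[9] = 3c0c00030b2da0$
  sorted[10] = a0$3c0c00030b2d
  sorted[11] = b2da0$3c0c00030
  sorted[12] = c00030b2da0$3c0
  sorted[13] = c0c00030b2da0$3
  sorted[14] = da0$3c0c00030b2
sorted[3] = 0030b2da0$3c0c0

Answer: 0030b2da0$3c0c0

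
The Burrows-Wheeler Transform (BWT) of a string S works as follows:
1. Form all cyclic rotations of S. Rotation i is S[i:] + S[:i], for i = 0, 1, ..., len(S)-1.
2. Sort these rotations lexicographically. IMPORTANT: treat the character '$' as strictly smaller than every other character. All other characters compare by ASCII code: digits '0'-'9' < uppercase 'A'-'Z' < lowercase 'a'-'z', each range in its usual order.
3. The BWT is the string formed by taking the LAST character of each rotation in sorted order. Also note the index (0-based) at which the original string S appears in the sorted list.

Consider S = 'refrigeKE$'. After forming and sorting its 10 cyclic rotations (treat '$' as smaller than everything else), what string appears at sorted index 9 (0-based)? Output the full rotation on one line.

All 10 rotations (rotation i = S[i:]+S[:i]):
  rot[0] = refrigeKE$
  rot[1] = efrigeKE$r
  rot[2] = frigeKE$re
  rot[3] = rigeKE$ref
  rot[4] = igeKE$refr
  rot[5] = geKE$refri
  rot[6] = eKE$refrig
  rot[7] = KE$refrige
  rot[8] = E$refrigeK
  rot[9] = $refrigeKE
Sorted (with $ < everything):
  sorted[0] = $refrigeKE
  sorted[1] = E$refrigeK
  sorted[2] = KE$refrige
  sorted[3] = eKE$refrig
  sorted[4] = efrigeKE$r
  sorted[5] = frigeKE$re
  sorted[6] = geKE$refri
  sorted[7] = igeKE$refr
  sorted[8] = refrigeKE$
  sorted[9] = rigeKE$ref
sorted[9] = rigeKE$ref

Answer: rigeKE$ref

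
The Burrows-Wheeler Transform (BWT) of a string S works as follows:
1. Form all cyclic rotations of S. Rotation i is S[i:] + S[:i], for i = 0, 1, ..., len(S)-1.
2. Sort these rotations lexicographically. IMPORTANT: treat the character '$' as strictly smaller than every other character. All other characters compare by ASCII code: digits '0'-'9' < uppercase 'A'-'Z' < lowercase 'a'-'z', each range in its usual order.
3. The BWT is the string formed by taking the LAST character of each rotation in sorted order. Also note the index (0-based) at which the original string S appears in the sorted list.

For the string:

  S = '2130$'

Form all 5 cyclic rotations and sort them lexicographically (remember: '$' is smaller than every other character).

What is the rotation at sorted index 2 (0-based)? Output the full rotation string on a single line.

All 5 rotations (rotation i = S[i:]+S[:i]):
  rot[0] = 2130$
  rot[1] = 130$2
  rot[2] = 30$21
  rot[3] = 0$213
  rot[4] = $2130
Sorted (with $ < everything):
  sorted[0] = $2130
  sorted[1] = 0$213
  sorted[2] = 130$2
  sorted[3] = 2130$
  sorted[4] = 30$21
sorted[2] = 130$2

Answer: 130$2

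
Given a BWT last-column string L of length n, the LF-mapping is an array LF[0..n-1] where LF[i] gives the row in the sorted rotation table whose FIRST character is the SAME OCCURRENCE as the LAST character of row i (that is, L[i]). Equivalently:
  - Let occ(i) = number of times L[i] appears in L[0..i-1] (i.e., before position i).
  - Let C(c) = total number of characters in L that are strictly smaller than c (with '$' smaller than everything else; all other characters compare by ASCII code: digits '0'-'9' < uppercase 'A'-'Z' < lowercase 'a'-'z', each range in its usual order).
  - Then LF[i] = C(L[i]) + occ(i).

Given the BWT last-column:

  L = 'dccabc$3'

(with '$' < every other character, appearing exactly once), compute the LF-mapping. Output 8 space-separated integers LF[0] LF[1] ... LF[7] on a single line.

Char counts: '$':1, '3':1, 'a':1, 'b':1, 'c':3, 'd':1
C (first-col start): C('$')=0, C('3')=1, C('a')=2, C('b')=3, C('c')=4, C('d')=7
L[0]='d': occ=0, LF[0]=C('d')+0=7+0=7
L[1]='c': occ=0, LF[1]=C('c')+0=4+0=4
L[2]='c': occ=1, LF[2]=C('c')+1=4+1=5
L[3]='a': occ=0, LF[3]=C('a')+0=2+0=2
L[4]='b': occ=0, LF[4]=C('b')+0=3+0=3
L[5]='c': occ=2, LF[5]=C('c')+2=4+2=6
L[6]='$': occ=0, LF[6]=C('$')+0=0+0=0
L[7]='3': occ=0, LF[7]=C('3')+0=1+0=1

Answer: 7 4 5 2 3 6 0 1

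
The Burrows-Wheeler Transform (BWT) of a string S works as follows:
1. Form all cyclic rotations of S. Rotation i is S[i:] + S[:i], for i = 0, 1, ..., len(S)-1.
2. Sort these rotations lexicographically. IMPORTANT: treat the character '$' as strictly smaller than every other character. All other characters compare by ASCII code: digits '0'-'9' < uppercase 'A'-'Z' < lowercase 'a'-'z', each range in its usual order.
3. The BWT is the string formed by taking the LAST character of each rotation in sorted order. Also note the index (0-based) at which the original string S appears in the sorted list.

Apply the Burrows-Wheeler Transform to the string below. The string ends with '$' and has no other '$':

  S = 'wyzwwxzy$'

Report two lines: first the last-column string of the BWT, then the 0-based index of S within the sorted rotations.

All 9 rotations (rotation i = S[i:]+S[:i]):
  rot[0] = wyzwwxzy$
  rot[1] = yzwwxzy$w
  rot[2] = zwwxzy$wy
  rot[3] = wwxzy$wyz
  rot[4] = wxzy$wyzw
  rot[5] = xzy$wyzww
  rot[6] = zy$wyzwwx
  rot[7] = y$wyzwwxz
  rot[8] = $wyzwwxzy
Sorted (with $ < everything):
  sorted[0] = $wyzwwxzy  (last char: 'y')
  sorted[1] = wwxzy$wyz  (last char: 'z')
  sorted[2] = wxzy$wyzw  (last char: 'w')
  sorted[3] = wyzwwxzy$  (last char: '$')
  sorted[4] = xzy$wyzww  (last char: 'w')
  sorted[5] = y$wyzwwxz  (last char: 'z')
  sorted[6] = yzwwxzy$w  (last char: 'w')
  sorted[7] = zwwxzy$wy  (last char: 'y')
  sorted[8] = zy$wyzwwx  (last char: 'x')
Last column: yzw$wzwyx
Original string S is at sorted index 3

Answer: yzw$wzwyx
3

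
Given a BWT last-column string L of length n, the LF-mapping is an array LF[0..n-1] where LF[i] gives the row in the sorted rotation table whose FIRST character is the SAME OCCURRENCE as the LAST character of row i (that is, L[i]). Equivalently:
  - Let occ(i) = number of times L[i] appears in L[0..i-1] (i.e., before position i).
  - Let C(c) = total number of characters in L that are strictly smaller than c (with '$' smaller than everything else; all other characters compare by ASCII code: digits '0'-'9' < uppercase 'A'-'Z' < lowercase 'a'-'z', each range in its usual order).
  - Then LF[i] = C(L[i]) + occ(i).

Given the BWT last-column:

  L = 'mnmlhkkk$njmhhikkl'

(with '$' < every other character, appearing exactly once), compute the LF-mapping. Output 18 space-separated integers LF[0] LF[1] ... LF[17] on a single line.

Answer: 13 16 14 11 1 6 7 8 0 17 5 15 2 3 4 9 10 12

Derivation:
Char counts: '$':1, 'h':3, 'i':1, 'j':1, 'k':5, 'l':2, 'm':3, 'n':2
C (first-col start): C('$')=0, C('h')=1, C('i')=4, C('j')=5, C('k')=6, C('l')=11, C('m')=13, C('n')=16
L[0]='m': occ=0, LF[0]=C('m')+0=13+0=13
L[1]='n': occ=0, LF[1]=C('n')+0=16+0=16
L[2]='m': occ=1, LF[2]=C('m')+1=13+1=14
L[3]='l': occ=0, LF[3]=C('l')+0=11+0=11
L[4]='h': occ=0, LF[4]=C('h')+0=1+0=1
L[5]='k': occ=0, LF[5]=C('k')+0=6+0=6
L[6]='k': occ=1, LF[6]=C('k')+1=6+1=7
L[7]='k': occ=2, LF[7]=C('k')+2=6+2=8
L[8]='$': occ=0, LF[8]=C('$')+0=0+0=0
L[9]='n': occ=1, LF[9]=C('n')+1=16+1=17
L[10]='j': occ=0, LF[10]=C('j')+0=5+0=5
L[11]='m': occ=2, LF[11]=C('m')+2=13+2=15
L[12]='h': occ=1, LF[12]=C('h')+1=1+1=2
L[13]='h': occ=2, LF[13]=C('h')+2=1+2=3
L[14]='i': occ=0, LF[14]=C('i')+0=4+0=4
L[15]='k': occ=3, LF[15]=C('k')+3=6+3=9
L[16]='k': occ=4, LF[16]=C('k')+4=6+4=10
L[17]='l': occ=1, LF[17]=C('l')+1=11+1=12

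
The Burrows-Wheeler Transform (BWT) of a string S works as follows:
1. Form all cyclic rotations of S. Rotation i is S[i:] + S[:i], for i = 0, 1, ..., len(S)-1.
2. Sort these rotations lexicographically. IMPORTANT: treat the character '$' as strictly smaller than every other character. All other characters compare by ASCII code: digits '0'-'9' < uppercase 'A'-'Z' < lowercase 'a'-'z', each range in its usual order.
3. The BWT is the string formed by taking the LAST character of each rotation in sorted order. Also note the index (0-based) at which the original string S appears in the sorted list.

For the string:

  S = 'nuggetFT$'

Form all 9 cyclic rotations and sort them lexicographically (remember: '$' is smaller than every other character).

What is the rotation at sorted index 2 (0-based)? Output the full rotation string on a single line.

All 9 rotations (rotation i = S[i:]+S[:i]):
  rot[0] = nuggetFT$
  rot[1] = uggetFT$n
  rot[2] = ggetFT$nu
  rot[3] = getFT$nug
  rot[4] = etFT$nugg
  rot[5] = tFT$nugge
  rot[6] = FT$nugget
  rot[7] = T$nuggetF
  rot[8] = $nuggetFT
Sorted (with $ < everything):
  sorted[0] = $nuggetFT
  sorted[1] = FT$nugget
  sorted[2] = T$nuggetF
  sorted[3] = etFT$nugg
  sorted[4] = getFT$nug
  sorted[5] = ggetFT$nu
  sorted[6] = nuggetFT$
  sorted[7] = tFT$nugge
  sorted[8] = uggetFT$n
sorted[2] = T$nuggetF

Answer: T$nuggetF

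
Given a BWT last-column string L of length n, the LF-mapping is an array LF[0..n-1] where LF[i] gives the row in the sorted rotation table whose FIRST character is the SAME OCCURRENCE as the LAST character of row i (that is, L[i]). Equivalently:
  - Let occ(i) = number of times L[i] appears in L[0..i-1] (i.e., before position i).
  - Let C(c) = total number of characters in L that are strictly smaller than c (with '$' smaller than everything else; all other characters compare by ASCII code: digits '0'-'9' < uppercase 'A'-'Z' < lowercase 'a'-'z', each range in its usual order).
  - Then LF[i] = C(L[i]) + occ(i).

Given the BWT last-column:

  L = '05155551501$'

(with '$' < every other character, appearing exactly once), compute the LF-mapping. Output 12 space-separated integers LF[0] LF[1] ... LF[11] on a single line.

Char counts: '$':1, '0':2, '1':3, '5':6
C (first-col start): C('$')=0, C('0')=1, C('1')=3, C('5')=6
L[0]='0': occ=0, LF[0]=C('0')+0=1+0=1
L[1]='5': occ=0, LF[1]=C('5')+0=6+0=6
L[2]='1': occ=0, LF[2]=C('1')+0=3+0=3
L[3]='5': occ=1, LF[3]=C('5')+1=6+1=7
L[4]='5': occ=2, LF[4]=C('5')+2=6+2=8
L[5]='5': occ=3, LF[5]=C('5')+3=6+3=9
L[6]='5': occ=4, LF[6]=C('5')+4=6+4=10
L[7]='1': occ=1, LF[7]=C('1')+1=3+1=4
L[8]='5': occ=5, LF[8]=C('5')+5=6+5=11
L[9]='0': occ=1, LF[9]=C('0')+1=1+1=2
L[10]='1': occ=2, LF[10]=C('1')+2=3+2=5
L[11]='$': occ=0, LF[11]=C('$')+0=0+0=0

Answer: 1 6 3 7 8 9 10 4 11 2 5 0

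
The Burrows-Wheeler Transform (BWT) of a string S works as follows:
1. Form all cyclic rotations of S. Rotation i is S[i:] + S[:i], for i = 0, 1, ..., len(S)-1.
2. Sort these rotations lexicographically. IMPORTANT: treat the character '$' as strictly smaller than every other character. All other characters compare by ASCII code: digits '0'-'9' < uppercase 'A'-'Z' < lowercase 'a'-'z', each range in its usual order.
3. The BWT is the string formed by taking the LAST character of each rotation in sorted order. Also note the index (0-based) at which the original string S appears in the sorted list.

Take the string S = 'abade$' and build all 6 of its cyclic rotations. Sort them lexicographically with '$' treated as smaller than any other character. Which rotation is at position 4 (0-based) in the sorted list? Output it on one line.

Answer: de$aba

Derivation:
All 6 rotations (rotation i = S[i:]+S[:i]):
  rot[0] = abade$
  rot[1] = bade$a
  rot[2] = ade$ab
  rot[3] = de$aba
  rot[4] = e$abad
  rot[5] = $abade
Sorted (with $ < everything):
  sorted[0] = $abade
  sorted[1] = abade$
  sorted[2] = ade$ab
  sorted[3] = bade$a
  sorted[4] = de$aba
  sorted[5] = e$abad
sorted[4] = de$aba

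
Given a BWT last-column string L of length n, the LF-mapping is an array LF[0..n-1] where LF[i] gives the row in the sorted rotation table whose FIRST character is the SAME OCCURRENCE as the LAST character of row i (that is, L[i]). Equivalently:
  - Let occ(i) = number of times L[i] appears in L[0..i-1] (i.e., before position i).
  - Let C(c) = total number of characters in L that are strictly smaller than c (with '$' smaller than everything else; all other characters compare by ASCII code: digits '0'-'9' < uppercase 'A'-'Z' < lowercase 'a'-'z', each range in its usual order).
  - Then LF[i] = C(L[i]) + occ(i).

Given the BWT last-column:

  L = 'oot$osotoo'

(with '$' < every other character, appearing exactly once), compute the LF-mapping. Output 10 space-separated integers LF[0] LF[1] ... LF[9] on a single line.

Answer: 1 2 8 0 3 7 4 9 5 6

Derivation:
Char counts: '$':1, 'o':6, 's':1, 't':2
C (first-col start): C('$')=0, C('o')=1, C('s')=7, C('t')=8
L[0]='o': occ=0, LF[0]=C('o')+0=1+0=1
L[1]='o': occ=1, LF[1]=C('o')+1=1+1=2
L[2]='t': occ=0, LF[2]=C('t')+0=8+0=8
L[3]='$': occ=0, LF[3]=C('$')+0=0+0=0
L[4]='o': occ=2, LF[4]=C('o')+2=1+2=3
L[5]='s': occ=0, LF[5]=C('s')+0=7+0=7
L[6]='o': occ=3, LF[6]=C('o')+3=1+3=4
L[7]='t': occ=1, LF[7]=C('t')+1=8+1=9
L[8]='o': occ=4, LF[8]=C('o')+4=1+4=5
L[9]='o': occ=5, LF[9]=C('o')+5=1+5=6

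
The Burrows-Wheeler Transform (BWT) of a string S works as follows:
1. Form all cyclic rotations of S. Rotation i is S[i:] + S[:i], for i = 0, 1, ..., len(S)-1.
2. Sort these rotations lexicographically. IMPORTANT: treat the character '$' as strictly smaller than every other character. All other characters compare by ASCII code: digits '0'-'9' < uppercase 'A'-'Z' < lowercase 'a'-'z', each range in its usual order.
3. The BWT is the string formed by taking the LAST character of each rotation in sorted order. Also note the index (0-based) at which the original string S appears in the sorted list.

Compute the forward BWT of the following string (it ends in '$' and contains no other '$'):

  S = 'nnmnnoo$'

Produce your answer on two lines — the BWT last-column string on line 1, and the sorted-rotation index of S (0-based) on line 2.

Answer: onn$mnon
3

Derivation:
All 8 rotations (rotation i = S[i:]+S[:i]):
  rot[0] = nnmnnoo$
  rot[1] = nmnnoo$n
  rot[2] = mnnoo$nn
  rot[3] = nnoo$nnm
  rot[4] = noo$nnmn
  rot[5] = oo$nnmnn
  rot[6] = o$nnmnno
  rot[7] = $nnmnnoo
Sorted (with $ < everything):
  sorted[0] = $nnmnnoo  (last char: 'o')
  sorted[1] = mnnoo$nn  (last char: 'n')
  sorted[2] = nmnnoo$n  (last char: 'n')
  sorted[3] = nnmnnoo$  (last char: '$')
  sorted[4] = nnoo$nnm  (last char: 'm')
  sorted[5] = noo$nnmn  (last char: 'n')
  sorted[6] = o$nnmnno  (last char: 'o')
  sorted[7] = oo$nnmnn  (last char: 'n')
Last column: onn$mnon
Original string S is at sorted index 3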